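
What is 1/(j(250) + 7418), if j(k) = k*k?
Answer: 1/69918 ≈ 1.4302e-5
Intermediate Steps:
j(k) = k²
1/(j(250) + 7418) = 1/(250² + 7418) = 1/(62500 + 7418) = 1/69918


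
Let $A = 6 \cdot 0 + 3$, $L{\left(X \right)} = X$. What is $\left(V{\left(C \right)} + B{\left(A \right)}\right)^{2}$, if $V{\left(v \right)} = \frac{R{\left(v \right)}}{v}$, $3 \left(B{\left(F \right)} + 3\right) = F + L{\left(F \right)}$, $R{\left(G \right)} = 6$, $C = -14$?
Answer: $\frac{100}{49} \approx 2.0408$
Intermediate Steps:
$A = 3$ ($A = 0 + 3 = 3$)
$B{\left(F \right)} = -3 + \frac{2 F}{3}$ ($B{\left(F \right)} = -3 + \frac{F + F}{3} = -3 + \frac{2 F}{3}$)
$V{\left(v \right)} = \frac{6}{v}$
$\left(V{\left(C \right)} + B{\left(A \right)}\right)^{2} = \left(\frac{6}{-14} + \left(-3 + \frac{2}{3} \cdot 3\right)\right)^{2} = \left(6 \left(- \frac{1}{14}\right) + \left(-3 + 2\right)\right)^{2} = \left(- \frac{3}{7} - 1\right)^{2} = \left(- \frac{10}{7}\right)^{2} = \frac{100}{49}$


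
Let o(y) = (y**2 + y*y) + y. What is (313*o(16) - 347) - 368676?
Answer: -203759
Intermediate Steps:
o(y) = y + 2*y**2 (o(y) = (y**2 + y**2) + y = 2*y**2 + y = y + 2*y**2)
(313*o(16) - 347) - 368676 = (313*(16*(1 + 2*16)) - 347) - 368676 = (313*(16*(1 + 32)) - 347) - 368676 = (313*(16*33) - 347) - 368676 = (313*528 - 347) - 368676 = (165264 - 347) - 368676 = 164917 - 368676 = -203759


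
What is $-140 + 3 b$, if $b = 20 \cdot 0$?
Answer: $-140$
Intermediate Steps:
$b = 0$
$-140 + 3 b = -140 + 3 \cdot 0 = -140 + 0 = -140$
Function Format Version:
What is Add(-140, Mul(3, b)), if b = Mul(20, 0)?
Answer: -140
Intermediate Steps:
b = 0
Add(-140, Mul(3, b)) = Add(-140, Mul(3, 0)) = Add(-140, 0) = -140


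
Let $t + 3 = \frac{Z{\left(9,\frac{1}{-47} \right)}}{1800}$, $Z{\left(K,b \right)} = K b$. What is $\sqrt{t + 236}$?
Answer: $\frac{\sqrt{205878706}}{940} \approx 15.264$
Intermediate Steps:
$t = - \frac{28201}{9400}$ ($t = -3 + \frac{9 \frac{1}{-47}}{1800} = -3 + 9 \left(- \frac{1}{47}\right) \frac{1}{1800} = -3 - \frac{1}{9400} = - \frac{28201}{9400} \approx -3.0001$)
$\sqrt{t + 236} = \sqrt{- \frac{28201}{9400} + 236} = \sqrt{\frac{2190199}{9400}} = \frac{\sqrt{205878706}}{940}$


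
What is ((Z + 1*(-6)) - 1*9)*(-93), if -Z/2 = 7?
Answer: 2697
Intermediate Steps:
Z = -14 (Z = -2*7 = -14)
((Z + 1*(-6)) - 1*9)*(-93) = ((-14 + 1*(-6)) - 1*9)*(-93) = ((-14 - 6) - 9)*(-93) = (-20 - 9)*(-93) = -29*(-93) = 2697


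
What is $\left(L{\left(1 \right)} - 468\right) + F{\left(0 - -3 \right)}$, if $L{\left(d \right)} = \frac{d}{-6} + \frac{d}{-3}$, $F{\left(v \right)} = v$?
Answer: $- \frac{931}{2} \approx -465.5$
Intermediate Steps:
$L{\left(d \right)} = - \frac{d}{2}$ ($L{\left(d \right)} = d \left(- \frac{1}{6}\right) + d \left(- \frac{1}{3}\right) = - \frac{d}{6} - \frac{d}{3} = - \frac{d}{2}$)
$\left(L{\left(1 \right)} - 468\right) + F{\left(0 - -3 \right)} = \left(\left(- \frac{1}{2}\right) 1 - 468\right) + \left(0 - -3\right) = \left(- \frac{1}{2} - 468\right) + \left(0 + 3\right) = - \frac{937}{2} + 3 = - \frac{931}{2}$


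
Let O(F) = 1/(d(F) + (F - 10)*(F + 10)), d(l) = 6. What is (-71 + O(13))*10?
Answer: -10648/15 ≈ -709.87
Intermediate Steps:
O(F) = 1/(6 + (-10 + F)*(10 + F)) (O(F) = 1/(6 + (F - 10)*(F + 10)) = 1/(6 + (-10 + F)*(10 + F)))
(-71 + O(13))*10 = (-71 + 1/(-94 + 13**2))*10 = (-71 + 1/(-94 + 169))*10 = (-71 + 1/75)*10 = -5324/75*10 = -10648/15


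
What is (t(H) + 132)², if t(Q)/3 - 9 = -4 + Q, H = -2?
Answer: 19881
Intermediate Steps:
t(Q) = 15 + 3*Q (t(Q) = 27 + 3*(-4 + Q) = 27 + (-12 + 3*Q) = 15 + 3*Q)
(t(H) + 132)² = ((15 + 3*(-2)) + 132)² = ((15 - 6) + 132)² = (9 + 132)² = 141² = 19881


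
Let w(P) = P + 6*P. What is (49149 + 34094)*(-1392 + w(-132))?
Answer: -192790788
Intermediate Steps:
w(P) = 7*P
(49149 + 34094)*(-1392 + w(-132)) = (49149 + 34094)*(-1392 + 7*(-132)) = 83243*(-1392 - 924) = 83243*(-2316) = -192790788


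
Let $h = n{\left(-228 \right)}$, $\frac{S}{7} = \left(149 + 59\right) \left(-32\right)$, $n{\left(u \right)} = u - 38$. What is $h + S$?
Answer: $-46858$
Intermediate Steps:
$n{\left(u \right)} = -38 + u$
$S = -46592$ ($S = 7 \left(149 + 59\right) \left(-32\right) = 7 \cdot 208 \left(-32\right) = 7 \left(-6656\right) = -46592$)
$h = -266$ ($h = -38 - 228 = -266$)
$h + S = -266 - 46592 = -46858$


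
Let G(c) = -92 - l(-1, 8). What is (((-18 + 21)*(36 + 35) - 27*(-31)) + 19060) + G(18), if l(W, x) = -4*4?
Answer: 20034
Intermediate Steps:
l(W, x) = -16
G(c) = -76 (G(c) = -92 - 1*(-16) = -92 + 16 = -76)
(((-18 + 21)*(36 + 35) - 27*(-31)) + 19060) + G(18) = (((-18 + 21)*(36 + 35) - 27*(-31)) + 19060) - 76 = ((3*71 + 837) + 19060) - 76 = ((213 + 837) + 19060) - 76 = (1050 + 19060) - 76 = 20110 - 76 = 20034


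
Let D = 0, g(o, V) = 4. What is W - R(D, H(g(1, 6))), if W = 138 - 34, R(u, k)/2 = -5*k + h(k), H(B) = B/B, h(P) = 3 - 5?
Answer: 118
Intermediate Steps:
h(P) = -2
H(B) = 1
R(u, k) = -4 - 10*k (R(u, k) = 2*(-5*k - 2) = 2*(-2 - 5*k) = -4 - 10*k)
W = 104
W - R(D, H(g(1, 6))) = 104 - (-4 - 10*1) = 104 - (-4 - 10) = 104 - 1*(-14) = 104 + 14 = 118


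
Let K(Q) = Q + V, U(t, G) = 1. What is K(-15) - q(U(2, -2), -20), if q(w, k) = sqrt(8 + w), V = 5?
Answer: -13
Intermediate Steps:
K(Q) = 5 + Q (K(Q) = Q + 5 = 5 + Q)
K(-15) - q(U(2, -2), -20) = (5 - 15) - sqrt(8 + 1) = -10 - sqrt(9) = -10 - 1*3 = -10 - 3 = -13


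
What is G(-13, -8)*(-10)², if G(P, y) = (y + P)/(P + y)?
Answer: 100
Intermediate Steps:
G(P, y) = 1 (G(P, y) = (P + y)/(P + y) = 1)
G(-13, -8)*(-10)² = 1*(-10)² = 1*100 = 100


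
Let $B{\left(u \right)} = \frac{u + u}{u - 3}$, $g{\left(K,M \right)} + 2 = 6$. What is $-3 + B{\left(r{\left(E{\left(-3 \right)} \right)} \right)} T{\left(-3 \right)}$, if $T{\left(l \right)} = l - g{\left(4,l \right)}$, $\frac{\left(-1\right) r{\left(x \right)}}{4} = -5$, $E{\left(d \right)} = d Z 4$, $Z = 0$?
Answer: $- \frac{331}{17} \approx -19.471$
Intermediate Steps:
$E{\left(d \right)} = 0$ ($E{\left(d \right)} = d 0 \cdot 4 = 0 \cdot 4 = 0$)
$r{\left(x \right)} = 20$ ($r{\left(x \right)} = \left(-4\right) \left(-5\right) = 20$)
$g{\left(K,M \right)} = 4$ ($g{\left(K,M \right)} = -2 + 6 = 4$)
$T{\left(l \right)} = -4 + l$ ($T{\left(l \right)} = l - 4 = -4 + l$)
$B{\left(u \right)} = \frac{2 u}{-3 + u}$
$-3 + B{\left(r{\left(E{\left(-3 \right)} \right)} \right)} T{\left(-3 \right)} = -3 + 2 \cdot 20 \frac{1}{-3 + 20} \left(-4 - 3\right) = -3 + 2 \cdot 20 \cdot \frac{1}{17} \left(-7\right) = -3 + \frac{40}{17} \left(-7\right) = -3 - \frac{280}{17} = - \frac{331}{17}$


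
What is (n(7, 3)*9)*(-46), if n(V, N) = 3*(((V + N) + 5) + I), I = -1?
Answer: -17388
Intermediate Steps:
n(V, N) = 12 + 3*N + 3*V (n(V, N) = 3*(((V + N) + 5) - 1) = 3*(((N + V) + 5) - 1) = 3*((5 + N + V) - 1) = 3*(4 + N + V) = 12 + 3*N + 3*V)
(n(7, 3)*9)*(-46) = ((12 + 3*3 + 3*7)*9)*(-46) = ((12 + 9 + 21)*9)*(-46) = (42*9)*(-46) = 378*(-46) = -17388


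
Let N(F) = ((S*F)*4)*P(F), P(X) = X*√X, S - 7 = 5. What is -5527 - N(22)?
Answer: -5527 - 23232*√22 ≈ -1.1449e+5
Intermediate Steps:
S = 12 (S = 7 + 5 = 12)
P(X) = X^(3/2)
N(F) = 48*F^(5/2) (N(F) = ((12*F)*4)*F^(3/2) = (48*F)*F^(3/2) = 48*F^(5/2))
-5527 - N(22) = -5527 - 48*22^(5/2) = -5527 - 48*484*√22 = -5527 - 23232*√22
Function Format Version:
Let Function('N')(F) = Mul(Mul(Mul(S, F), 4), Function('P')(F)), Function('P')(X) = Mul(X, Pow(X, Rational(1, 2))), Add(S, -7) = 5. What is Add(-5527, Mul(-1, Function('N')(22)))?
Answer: Add(-5527, Mul(-23232, Pow(22, Rational(1, 2)))) ≈ -1.1449e+5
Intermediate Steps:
S = 12 (S = Add(7, 5) = 12)
Function('P')(X) = Pow(X, Rational(3, 2))
Function('N')(F) = Mul(48, Pow(F, Rational(5, 2))) (Function('N')(F) = Mul(Mul(Mul(12, F), 4), Pow(F, Rational(3, 2))) = Mul(Mul(48, F), Pow(F, Rational(3, 2))) = Mul(48, Pow(F, Rational(5, 2))))
Add(-5527, Mul(-1, Function('N')(22))) = Add(-5527, Mul(-1, Mul(48, Pow(22, Rational(5, 2))))) = Add(-5527, Mul(-1, Mul(48, Mul(484, Pow(22, Rational(1, 2)))))) = Add(-5527, Mul(-1, Mul(23232, Pow(22, Rational(1, 2))))) = Add(-5527, Mul(-23232, Pow(22, Rational(1, 2))))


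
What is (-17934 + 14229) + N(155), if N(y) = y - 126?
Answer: -3676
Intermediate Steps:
N(y) = -126 + y
(-17934 + 14229) + N(155) = (-17934 + 14229) + (-126 + 155) = -3705 + 29 = -3676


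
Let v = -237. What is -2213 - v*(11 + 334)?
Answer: 79552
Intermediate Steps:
-2213 - v*(11 + 334) = -2213 - (-237)*(11 + 334) = -2213 - (-237)*345 = -2213 - 1*(-81765) = -2213 + 81765 = 79552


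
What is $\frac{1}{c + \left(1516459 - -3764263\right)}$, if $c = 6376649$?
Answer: $\frac{1}{11657371} \approx 8.5783 \cdot 10^{-8}$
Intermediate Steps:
$\frac{1}{c + \left(1516459 - -3764263\right)} = \frac{1}{6376649 + \left(1516459 - -3764263\right)} = \frac{1}{6376649 + \left(1516459 + 3764263\right)} = \frac{1}{6376649 + 5280722} = \frac{1}{11657371}$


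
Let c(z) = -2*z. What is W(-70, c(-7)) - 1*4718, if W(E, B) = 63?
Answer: -4655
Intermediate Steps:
W(-70, c(-7)) - 1*4718 = 63 - 1*4718 = 63 - 4718 = -4655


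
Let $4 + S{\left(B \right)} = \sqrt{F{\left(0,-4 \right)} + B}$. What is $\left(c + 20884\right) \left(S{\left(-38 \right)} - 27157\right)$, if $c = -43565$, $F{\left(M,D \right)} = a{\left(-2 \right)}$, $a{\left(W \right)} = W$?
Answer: $616038641 - 45362 i \sqrt{10} \approx 6.1604 \cdot 10^{8} - 1.4345 \cdot 10^{5} i$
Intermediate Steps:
$F{\left(M,D \right)} = -2$
$S{\left(B \right)} = -4 + \sqrt{-2 + B}$
$\left(c + 20884\right) \left(S{\left(-38 \right)} - 27157\right) = \left(-43565 + 20884\right) \left(\left(-4 + \sqrt{-2 - 38}\right) - 27157\right) = - 22681 \left(\left(-4 + \sqrt{-40}\right) - 27157\right) = - 22681 \left(\left(-4 + 2 i \sqrt{10}\right) - 27157\right) = - 22681 \left(-27161 + 2 i \sqrt{10}\right) = 616038641 - 45362 i \sqrt{10}$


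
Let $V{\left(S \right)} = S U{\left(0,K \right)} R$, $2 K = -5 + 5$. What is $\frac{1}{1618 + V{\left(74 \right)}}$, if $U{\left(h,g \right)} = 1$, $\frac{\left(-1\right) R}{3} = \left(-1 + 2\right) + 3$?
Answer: $\frac{1}{730} \approx 0.0013699$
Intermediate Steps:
$K = 0$ ($K = \frac{-5 + 5}{2} = \frac{1}{2} \cdot 0 = 0$)
$R = -12$ ($R = - 3 \left(\left(-1 + 2\right) + 3\right) = - 3 \left(1 + 3\right) = \left(-3\right) 4 = -12$)
$V{\left(S \right)} = - 12 S$ ($V{\left(S \right)} = S 1 \left(-12\right) = S \left(-12\right) = - 12 S$)
$\frac{1}{1618 + V{\left(74 \right)}} = \frac{1}{1618 - 888} = \frac{1}{730}$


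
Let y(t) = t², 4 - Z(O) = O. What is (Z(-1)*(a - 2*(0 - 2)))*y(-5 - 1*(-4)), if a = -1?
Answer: 15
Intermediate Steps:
Z(O) = 4 - O
(Z(-1)*(a - 2*(0 - 2)))*y(-5 - 1*(-4)) = ((4 - 1*(-1))*(-1 - 2*(0 - 2)))*(-5 - 1*(-4))² = ((4 + 1)*(-1 - 2*(-2)))*(-5 + 4)² = (5*(-1 + 4))*(-1)² = (5*3)*1 = 15*1 = 15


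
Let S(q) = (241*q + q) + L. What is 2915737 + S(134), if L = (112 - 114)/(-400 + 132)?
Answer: 395054111/134 ≈ 2.9482e+6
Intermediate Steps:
L = 1/134 (L = -2/(-268) = -2*(-1/268) = 1/134 ≈ 0.0074627)
S(q) = 1/134 + 242*q (S(q) = (241*q + q) + 1/134 = 242*q + 1/134 = 1/134 + 242*q)
2915737 + S(134) = 2915737 + (1/134 + 242*134) = 2915737 + (1/134 + 32428) = 2915737 + 4345353/134 = 395054111/134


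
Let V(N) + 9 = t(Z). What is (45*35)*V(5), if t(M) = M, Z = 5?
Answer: -6300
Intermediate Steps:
V(N) = -4 (V(N) = -9 + 5 = -4)
(45*35)*V(5) = (45*35)*(-4) = 1575*(-4) = -6300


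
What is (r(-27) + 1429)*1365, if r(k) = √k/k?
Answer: 1950585 - 455*I*√3/3 ≈ 1.9506e+6 - 262.69*I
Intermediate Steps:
r(k) = k^(-½)
(r(-27) + 1429)*1365 = ((-27)^(-½) + 1429)*1365 = (-I*√3/9 + 1429)*1365 = (1429 - I*√3/9)*1365 = 1950585 - 455*I*√3/3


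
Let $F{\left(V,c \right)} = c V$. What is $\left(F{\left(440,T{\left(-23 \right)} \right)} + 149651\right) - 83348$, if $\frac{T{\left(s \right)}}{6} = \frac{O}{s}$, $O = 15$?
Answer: $\frac{1485369}{23} \approx 64581.0$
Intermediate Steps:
$T{\left(s \right)} = \frac{90}{s}$ ($T{\left(s \right)} = 6 \frac{15}{s} = \frac{90}{s}$)
$F{\left(V,c \right)} = V c$
$\left(F{\left(440,T{\left(-23 \right)} \right)} + 149651\right) - 83348 = \left(440 \frac{90}{-23} + 149651\right) - 83348 = \left(440 \cdot 90 \left(- \frac{1}{23}\right) + 149651\right) - 83348 = \left(440 \left(- \frac{90}{23}\right) + 149651\right) - 83348 = \left(- \frac{39600}{23} + 149651\right) - 83348 = \frac{3402373}{23} - 83348 = \frac{1485369}{23}$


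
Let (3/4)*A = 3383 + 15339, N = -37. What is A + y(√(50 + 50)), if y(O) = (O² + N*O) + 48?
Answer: 74222/3 ≈ 24741.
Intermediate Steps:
y(O) = 48 + O² - 37*O (y(O) = (O² - 37*O) + 48 = 48 + O² - 37*O)
A = 74888/3 (A = 4*(3383 + 15339)/3 = (4/3)*18722 = 74888/3 ≈ 24963.)
A + y(√(50 + 50)) = 74888/3 + (48 + (√(50 + 50))² - 37*√(50 + 50)) = 74888/3 + (48 + (√100)² - 37*√100) = 74888/3 + (48 + 10² - 37*10) = 74888/3 + (48 + 100 - 370) = 74888/3 - 222 = 74222/3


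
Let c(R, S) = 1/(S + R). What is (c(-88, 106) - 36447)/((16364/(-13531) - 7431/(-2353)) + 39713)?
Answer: -20887451337935/22760318362104 ≈ -0.91771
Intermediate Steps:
c(R, S) = 1/(R + S)
(c(-88, 106) - 36447)/((16364/(-13531) - 7431/(-2353)) + 39713) = (1/(-88 + 106) - 36447)/((16364/(-13531) - 7431/(-2353)) + 39713) = (1/18 - 36447)/((16364*(-1/13531) - 7431*(-1/2353)) + 39713) = (1/18 - 36447)/((-16364/13531 + 7431/2353) + 39713) = -656045/(18*(62044369/31838443 + 39713)) = -656045/(18*1264462131228/31838443) = -656045/18*31838443/1264462131228 = -20887451337935/22760318362104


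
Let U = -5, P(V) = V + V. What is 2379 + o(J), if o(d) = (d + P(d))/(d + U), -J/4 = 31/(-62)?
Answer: 2377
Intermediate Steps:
P(V) = 2*V
J = 2 (J = -124/(-62) = -124*(-1)/62 = -4*(-1/2) = 2)
o(d) = 3*d/(-5 + d) (o(d) = (d + 2*d)/(d - 5) = (3*d)/(-5 + d) = 3*d/(-5 + d))
2379 + o(J) = 2379 + 3*2/(-5 + 2) = 2379 + 3*2/(-3) = 2379 + 3*2*(-1/3) = 2379 - 2 = 2377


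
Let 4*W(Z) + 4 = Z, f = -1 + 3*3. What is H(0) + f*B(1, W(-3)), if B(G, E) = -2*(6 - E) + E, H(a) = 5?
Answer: -133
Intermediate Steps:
f = 8 (f = -1 + 9 = 8)
W(Z) = -1 + Z/4
B(G, E) = -12 + 3*E (B(G, E) = (-12 + 2*E) + E = -12 + 3*E)
H(0) + f*B(1, W(-3)) = 5 + 8*(-12 + 3*(-1 + (1/4)*(-3))) = 5 + 8*(-12 + 3*(-1 - 3/4)) = 5 + 8*(-12 + 3*(-7/4)) = 5 + 8*(-12 - 21/4) = 5 + 8*(-69/4) = 5 - 138 = -133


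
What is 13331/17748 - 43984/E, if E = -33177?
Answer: 407636873/196275132 ≈ 2.0769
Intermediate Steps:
13331/17748 - 43984/E = 13331/17748 - 43984/(-33177) = 13331*(1/17748) - 43984*(-1/33177) = 13331/17748 + 43984/33177 = 407636873/196275132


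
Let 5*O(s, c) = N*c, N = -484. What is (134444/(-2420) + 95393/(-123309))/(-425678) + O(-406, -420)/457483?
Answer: 646505465612263586/7264008113166340965 ≈ 0.089001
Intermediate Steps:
O(s, c) = -484*c/5 (O(s, c) = (-484*c)/5 = -484*c/5)
(134444/(-2420) + 95393/(-123309))/(-425678) + O(-406, -420)/457483 = (134444/(-2420) + 95393/(-123309))/(-425678) - 484/5*(-420)/457483 = (134444*(-1/2420) + 95393*(-1/123309))*(-1/425678) + 40656*(1/457483) = (-33611/605 - 95393/123309)*(-1/425678) + 40656/457483 = -4202251564/74601945*(-1/425678) + 40656/457483 = 2101125782/15878203371855 + 40656/457483 = 646505465612263586/7264008113166340965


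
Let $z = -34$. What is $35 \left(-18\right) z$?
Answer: $21420$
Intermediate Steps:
$35 \left(-18\right) z = 35 \left(-18\right) \left(-34\right) = \left(-630\right) \left(-34\right) = 21420$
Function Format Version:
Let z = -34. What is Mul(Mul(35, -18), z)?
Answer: 21420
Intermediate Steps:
Mul(Mul(35, -18), z) = Mul(Mul(35, -18), -34) = Mul(-630, -34) = 21420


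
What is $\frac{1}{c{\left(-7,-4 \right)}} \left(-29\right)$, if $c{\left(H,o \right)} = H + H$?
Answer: $\frac{29}{14} \approx 2.0714$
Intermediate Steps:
$c{\left(H,o \right)} = 2 H$
$\frac{1}{c{\left(-7,-4 \right)}} \left(-29\right) = \frac{1}{2 \left(-7\right)} \left(-29\right) = \frac{1}{-14} \left(-29\right) = \left(- \frac{1}{14}\right) \left(-29\right) = \frac{29}{14}$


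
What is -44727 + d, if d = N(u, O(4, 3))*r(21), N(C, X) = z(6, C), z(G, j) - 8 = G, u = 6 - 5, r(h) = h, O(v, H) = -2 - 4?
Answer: -44433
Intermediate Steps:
O(v, H) = -6
u = 1
z(G, j) = 8 + G
N(C, X) = 14 (N(C, X) = 8 + 6 = 14)
d = 294 (d = 14*21 = 294)
-44727 + d = -44727 + 294 = -44433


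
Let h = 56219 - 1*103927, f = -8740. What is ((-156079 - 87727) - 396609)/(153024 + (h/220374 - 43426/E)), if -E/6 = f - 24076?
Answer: -47258661550320/11292191424583 ≈ -4.1851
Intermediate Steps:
E = 196896 (E = -6*(-8740 - 24076) = -6*(-32816) = 196896)
h = -47708 (h = 56219 - 103927 = -47708)
((-156079 - 87727) - 396609)/(153024 + (h/220374 - 43426/E)) = ((-156079 - 87727) - 396609)/(153024 + (-47708/220374 - 43426/196896)) = (-243806 - 396609)/(153024 + (-47708*1/220374 - 43426*1/196896)) = -640415/(153024 + (-23854/110187 - 21713/98448)) = -640415/(153024 - 32250809/73793808) = -640415/11292191424583/73793808 = -640415*73793808/11292191424583 = -47258661550320/11292191424583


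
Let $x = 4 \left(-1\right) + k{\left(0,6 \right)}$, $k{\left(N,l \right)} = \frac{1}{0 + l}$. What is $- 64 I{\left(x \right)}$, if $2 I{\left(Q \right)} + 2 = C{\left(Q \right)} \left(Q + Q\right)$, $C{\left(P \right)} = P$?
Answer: $- \frac{7888}{9} \approx -876.44$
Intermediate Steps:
$k{\left(N,l \right)} = \frac{1}{l}$
$x = - \frac{23}{6}$ ($x = 4 \left(-1\right) + \frac{1}{6} = -4 + \frac{1}{6} = - \frac{23}{6} \approx -3.8333$)
$I{\left(Q \right)} = -1 + Q^{2}$ ($I{\left(Q \right)} = -1 + \frac{Q \left(Q + Q\right)}{2} = -1 + \frac{Q 2 Q}{2} = -1 + \frac{2 Q^{2}}{2} = -1 + Q^{2}$)
$- 64 I{\left(x \right)} = - 64 \left(-1 + \left(- \frac{23}{6}\right)^{2}\right) = - 64 \left(-1 + \frac{529}{36}\right) = \left(-64\right) \frac{493}{36} = - \frac{7888}{9}$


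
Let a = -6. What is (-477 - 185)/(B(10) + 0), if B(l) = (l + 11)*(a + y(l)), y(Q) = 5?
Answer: 662/21 ≈ 31.524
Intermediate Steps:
B(l) = -11 - l (B(l) = (l + 11)*(-6 + 5) = (11 + l)*(-1) = -11 - l)
(-477 - 185)/(B(10) + 0) = (-477 - 185)/((-11 - 1*10) + 0) = -662/((-11 - 10) + 0) = -662/(-21 + 0) = -662/(-21) = -662*(-1/21) = 662/21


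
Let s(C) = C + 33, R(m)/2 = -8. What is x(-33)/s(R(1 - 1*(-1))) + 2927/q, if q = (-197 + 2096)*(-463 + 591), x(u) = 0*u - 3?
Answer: -679457/4132224 ≈ -0.16443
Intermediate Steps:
R(m) = -16 (R(m) = 2*(-8) = -16)
x(u) = -3 (x(u) = 0 - 3 = -3)
s(C) = 33 + C
q = 243072 (q = 1899*128 = 243072)
x(-33)/s(R(1 - 1*(-1))) + 2927/q = -3/(33 - 16) + 2927/243072 = -3/17 + 2927*(1/243072) = -3*1/17 + 2927/243072 = -3/17 + 2927/243072 = -679457/4132224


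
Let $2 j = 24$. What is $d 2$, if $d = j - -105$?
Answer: $234$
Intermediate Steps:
$j = 12$ ($j = \frac{1}{2} \cdot 24 = 12$)
$d = 117$ ($d = 12 - -105 = 12 + 105 = 117$)
$d 2 = 117 \cdot 2 = 234$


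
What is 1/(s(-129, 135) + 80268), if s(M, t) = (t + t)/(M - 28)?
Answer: 157/12601806 ≈ 1.2459e-5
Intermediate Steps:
s(M, t) = 2*t/(-28 + M) (s(M, t) = (2*t)/(-28 + M) = 2*t/(-28 + M))
1/(s(-129, 135) + 80268) = 1/(2*135/(-28 - 129) + 80268) = 1/(2*135/(-157) + 80268) = 1/(2*135*(-1/157) + 80268) = 1/(-270/157 + 80268) = 1/(12601806/157) = 157/12601806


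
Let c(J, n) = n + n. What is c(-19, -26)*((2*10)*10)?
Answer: -10400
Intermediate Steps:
c(J, n) = 2*n
c(-19, -26)*((2*10)*10) = (2*(-26))*((2*10)*10) = -1040*10 = -52*200 = -10400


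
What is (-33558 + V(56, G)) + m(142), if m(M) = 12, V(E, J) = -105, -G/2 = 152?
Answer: -33651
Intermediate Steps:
G = -304 (G = -2*152 = -304)
(-33558 + V(56, G)) + m(142) = (-33558 - 105) + 12 = -33663 + 12 = -33651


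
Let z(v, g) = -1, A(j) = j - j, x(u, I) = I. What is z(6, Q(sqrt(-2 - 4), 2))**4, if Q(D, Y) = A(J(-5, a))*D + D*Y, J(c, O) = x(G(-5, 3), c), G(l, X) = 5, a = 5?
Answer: 1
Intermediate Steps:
J(c, O) = c
A(j) = 0
Q(D, Y) = D*Y (Q(D, Y) = 0*D + D*Y = 0 + D*Y = D*Y)
z(6, Q(sqrt(-2 - 4), 2))**4 = (-1)**4 = 1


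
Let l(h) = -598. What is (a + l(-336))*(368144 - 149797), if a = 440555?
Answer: 96063291079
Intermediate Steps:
(a + l(-336))*(368144 - 149797) = (440555 - 598)*(368144 - 149797) = 439957*218347 = 96063291079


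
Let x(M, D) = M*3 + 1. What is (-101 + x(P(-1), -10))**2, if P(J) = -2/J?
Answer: 8836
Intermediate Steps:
x(M, D) = 1 + 3*M (x(M, D) = 3*M + 1 = 1 + 3*M)
(-101 + x(P(-1), -10))**2 = (-101 + (1 + 3*(-2/(-1))))**2 = (-101 + (1 + 3*(-2*(-1))))**2 = (-101 + (1 + 3*2))**2 = (-101 + (1 + 6))**2 = (-101 + 7)**2 = (-94)**2 = 8836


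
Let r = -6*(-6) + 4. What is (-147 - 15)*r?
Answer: -6480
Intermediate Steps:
r = 40 (r = 36 + 4 = 40)
(-147 - 15)*r = (-147 - 15)*40 = -162*40 = -6480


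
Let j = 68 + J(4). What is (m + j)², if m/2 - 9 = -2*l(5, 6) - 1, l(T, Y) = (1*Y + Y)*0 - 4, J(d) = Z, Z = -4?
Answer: 9216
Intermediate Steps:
J(d) = -4
l(T, Y) = -4 (l(T, Y) = (Y + Y)*0 - 4 = (2*Y)*0 - 4 = 0 - 4 = -4)
m = 32 (m = 18 + 2*(-2*(-4) - 1) = 18 + 2*(8 - 1) = 18 + 2*7 = 18 + 14 = 32)
j = 64 (j = 68 - 4 = 64)
(m + j)² = (32 + 64)² = 96² = 9216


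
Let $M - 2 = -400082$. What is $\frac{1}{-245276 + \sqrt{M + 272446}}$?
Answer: $- \frac{122638}{30080221905} - \frac{i \sqrt{127634}}{60160443810} \approx -4.077 \cdot 10^{-6} - 5.9384 \cdot 10^{-9} i$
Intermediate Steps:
$M = -400080$ ($M = 2 - 400082 = -400080$)
$\frac{1}{-245276 + \sqrt{M + 272446}} = \frac{1}{-245276 + \sqrt{-400080 + 272446}} = \frac{1}{-245276 + \sqrt{-127634}} = \frac{1}{-245276 + i \sqrt{127634}}$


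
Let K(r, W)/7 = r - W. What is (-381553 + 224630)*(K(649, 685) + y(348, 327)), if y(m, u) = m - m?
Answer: 39544596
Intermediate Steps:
y(m, u) = 0
K(r, W) = -7*W + 7*r (K(r, W) = 7*(r - W) = -7*W + 7*r)
(-381553 + 224630)*(K(649, 685) + y(348, 327)) = (-381553 + 224630)*((-7*685 + 7*649) + 0) = -156923*((-4795 + 4543) + 0) = -156923*(-252 + 0) = -156923*(-252) = 39544596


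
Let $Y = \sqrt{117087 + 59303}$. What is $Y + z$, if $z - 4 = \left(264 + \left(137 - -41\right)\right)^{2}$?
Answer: $195368 + \sqrt{176390} \approx 1.9579 \cdot 10^{5}$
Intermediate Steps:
$z = 195368$ ($z = 4 + \left(264 + \left(137 - -41\right)\right)^{2} = 4 + \left(264 + \left(137 + 41\right)\right)^{2} = 4 + \left(264 + 178\right)^{2} = 4 + 442^{2} = 4 + 195364 = 195368$)
$Y = \sqrt{176390} \approx 419.99$
$Y + z = \sqrt{176390} + 195368 = 195368 + \sqrt{176390}$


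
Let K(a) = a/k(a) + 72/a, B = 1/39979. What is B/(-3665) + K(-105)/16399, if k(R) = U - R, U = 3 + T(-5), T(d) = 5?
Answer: -187181496518/1900639519513315 ≈ -9.8483e-5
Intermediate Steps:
B = 1/39979 ≈ 2.5013e-5
U = 8 (U = 3 + 5 = 8)
k(R) = 8 - R
K(a) = 72/a + a/(8 - a) (K(a) = a/(8 - a) + 72/a = 72/a + a/(8 - a))
B/(-3665) + K(-105)/16399 = (1/39979)/(-3665) + (72/(-105) - 1*(-105)/(-8 - 105))/16399 = (1/39979)*(-1/3665) + (72*(-1/105) - 1*(-105)/(-113))*(1/16399) = -1/146523035 + (-24/35 - 1*(-105)*(-1/113))*(1/16399) = -1/146523035 + (-24/35 - 105/113)*(1/16399) = -1/146523035 - 6387/3955*1/16399 = -1/146523035 - 6387/64858045 = -187181496518/1900639519513315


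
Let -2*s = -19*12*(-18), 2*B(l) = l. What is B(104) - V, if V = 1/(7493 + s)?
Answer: 282931/5441 ≈ 52.000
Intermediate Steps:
B(l) = l/2
s = -2052 (s = -(-19*12)*(-18)/2 = -(-114)*(-18) = -½*4104 = -2052)
V = 1/5441 (V = 1/(7493 - 2052) = 1/5441 ≈ 0.00018379)
B(104) - V = (½)*104 - 1*1/5441 = 52 - 1/5441 = 282931/5441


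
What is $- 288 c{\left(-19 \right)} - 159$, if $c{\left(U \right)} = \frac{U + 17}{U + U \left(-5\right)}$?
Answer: $- \frac{2877}{19} \approx -151.42$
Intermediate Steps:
$c{\left(U \right)} = - \frac{17 + U}{4 U}$ ($c{\left(U \right)} = \frac{17 + U}{U - 5 U} = \frac{17 + U}{\left(-4\right) U} = \left(17 + U\right) \left(- \frac{1}{4 U}\right) = - \frac{17 + U}{4 U}$)
$- 288 c{\left(-19 \right)} - 159 = - 288 \frac{-17 - -19}{4 \left(-19\right)} - 159 = - 288 \cdot \frac{1}{4} \left(- \frac{1}{19}\right) \left(-17 + 19\right) - 159 = - 288 \cdot \frac{1}{4} \left(- \frac{1}{19}\right) 2 - 159 = \left(-288\right) \left(- \frac{1}{38}\right) - 159 = \frac{144}{19} - 159 = - \frac{2877}{19}$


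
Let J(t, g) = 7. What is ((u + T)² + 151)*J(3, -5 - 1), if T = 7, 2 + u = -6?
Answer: 1064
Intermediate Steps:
u = -8 (u = -2 - 6 = -8)
((u + T)² + 151)*J(3, -5 - 1) = ((-8 + 7)² + 151)*7 = ((-1)² + 151)*7 = (1 + 151)*7 = 152*7 = 1064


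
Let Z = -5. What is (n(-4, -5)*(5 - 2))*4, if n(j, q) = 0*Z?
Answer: 0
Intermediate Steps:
n(j, q) = 0 (n(j, q) = 0*(-5) = 0)
(n(-4, -5)*(5 - 2))*4 = (0*(5 - 2))*4 = (0*3)*4 = 0*4 = 0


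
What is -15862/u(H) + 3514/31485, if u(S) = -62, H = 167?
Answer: 249816469/976035 ≈ 255.95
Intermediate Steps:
-15862/u(H) + 3514/31485 = -15862/(-62) + 3514/31485 = -15862*(-1/62) + 3514*(1/31485) = 7931/31 + 3514/31485 = 249816469/976035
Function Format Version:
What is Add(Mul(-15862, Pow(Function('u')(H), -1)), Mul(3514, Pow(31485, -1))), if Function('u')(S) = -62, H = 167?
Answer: Rational(249816469, 976035) ≈ 255.95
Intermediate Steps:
Add(Mul(-15862, Pow(Function('u')(H), -1)), Mul(3514, Pow(31485, -1))) = Add(Mul(-15862, Pow(-62, -1)), Mul(3514, Pow(31485, -1))) = Add(Mul(-15862, Rational(-1, 62)), Mul(3514, Rational(1, 31485))) = Add(Rational(7931, 31), Rational(3514, 31485)) = Rational(249816469, 976035)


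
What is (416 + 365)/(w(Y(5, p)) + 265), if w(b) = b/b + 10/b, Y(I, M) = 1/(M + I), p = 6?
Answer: 781/376 ≈ 2.0771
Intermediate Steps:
Y(I, M) = 1/(I + M)
w(b) = 1 + 10/b
(416 + 365)/(w(Y(5, p)) + 265) = (416 + 365)/((10 + 1/(5 + 6))/(1/(5 + 6)) + 265) = 781/((10 + 1/11)/(1/11) + 265) = 781/(11*(111/11) + 265) = 781/(111 + 265) = 781/376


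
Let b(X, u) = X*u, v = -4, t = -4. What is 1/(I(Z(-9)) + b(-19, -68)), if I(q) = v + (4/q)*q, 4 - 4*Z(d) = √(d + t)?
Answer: 1/1292 ≈ 0.00077399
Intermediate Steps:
Z(d) = 1 - √(-4 + d)/4 (Z(d) = 1 - √(d - 4)/4 = 1 - √(-4 + d)/4)
I(q) = 0 (I(q) = -4 + (4/q)*q = -4 + 4 = 0)
1/(I(Z(-9)) + b(-19, -68)) = 1/(0 - 19*(-68)) = 1/(0 + 1292) = 1/1292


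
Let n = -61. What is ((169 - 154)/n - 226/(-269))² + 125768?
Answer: 33863793262809/269255281 ≈ 1.2577e+5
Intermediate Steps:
((169 - 154)/n - 226/(-269))² + 125768 = ((169 - 154)/(-61) - 226/(-269))² + 125768 = (15*(-1/61) - 226*(-1/269))² + 125768 = (-15/61 + 226/269)² + 125768 = (9751/16409)² + 125768 = 95082001/269255281 + 125768 = 33863793262809/269255281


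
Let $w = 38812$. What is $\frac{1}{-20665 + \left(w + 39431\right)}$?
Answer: $\frac{1}{57578} \approx 1.7368 \cdot 10^{-5}$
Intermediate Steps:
$\frac{1}{-20665 + \left(w + 39431\right)} = \frac{1}{-20665 + \left(38812 + 39431\right)} = \frac{1}{-20665 + 78243} = \frac{1}{57578}$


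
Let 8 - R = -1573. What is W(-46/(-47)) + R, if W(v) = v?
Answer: 74353/47 ≈ 1582.0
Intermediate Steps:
R = 1581 (R = 8 - 1*(-1573) = 8 + 1573 = 1581)
W(-46/(-47)) + R = -46/(-47) + 1581 = -46*(-1/47) + 1581 = 46/47 + 1581 = 74353/47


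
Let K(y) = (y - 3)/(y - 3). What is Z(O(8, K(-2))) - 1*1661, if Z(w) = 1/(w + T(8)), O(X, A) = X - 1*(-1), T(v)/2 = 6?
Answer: -34880/21 ≈ -1661.0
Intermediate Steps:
T(v) = 12 (T(v) = 2*6 = 12)
K(y) = 1 (K(y) = (-3 + y)/(-3 + y) = 1)
O(X, A) = 1 + X (O(X, A) = X + 1 = 1 + X)
Z(w) = 1/(12 + w) (Z(w) = 1/(w + 12) = 1/(12 + w))
Z(O(8, K(-2))) - 1*1661 = 1/(12 + (1 + 8)) - 1*1661 = 1/(12 + 9) - 1661 = 1/21 - 1661 = -34880/21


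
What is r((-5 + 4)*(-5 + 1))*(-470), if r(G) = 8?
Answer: -3760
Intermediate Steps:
r((-5 + 4)*(-5 + 1))*(-470) = 8*(-470) = -3760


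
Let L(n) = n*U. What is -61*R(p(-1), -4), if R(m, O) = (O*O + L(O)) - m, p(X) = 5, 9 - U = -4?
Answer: 2501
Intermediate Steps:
U = 13 (U = 9 - 1*(-4) = 9 + 4 = 13)
L(n) = 13*n (L(n) = n*13 = 13*n)
R(m, O) = O² - m + 13*O (R(m, O) = (O*O + 13*O) - m = (O² + 13*O) - m = O² - m + 13*O)
-61*R(p(-1), -4) = -61*((-4)² - 1*5 + 13*(-4)) = -61*(16 - 5 - 52) = -61*(-41) = 2501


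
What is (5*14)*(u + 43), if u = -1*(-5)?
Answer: 3360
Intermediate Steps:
u = 5
(5*14)*(u + 43) = (5*14)*(5 + 43) = 70*48 = 3360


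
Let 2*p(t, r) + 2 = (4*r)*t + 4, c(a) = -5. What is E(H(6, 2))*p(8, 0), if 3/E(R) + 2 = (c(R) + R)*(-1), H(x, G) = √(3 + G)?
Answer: 9/4 + 3*√5/4 ≈ 3.9271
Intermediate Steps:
p(t, r) = 1 + 2*r*t (p(t, r) = -1 + ((4*r)*t + 4)/2 = -1 + (4*r*t + 4)/2 = -1 + (4 + 4*r*t)/2 = -1 + (2 + 2*r*t) = 1 + 2*r*t)
E(R) = 3/(3 - R) (E(R) = 3/(-2 + (-5 + R)*(-1)) = 3/(-2 + (5 - R)) = 3/(3 - R))
E(H(6, 2))*p(8, 0) = (-3/(-3 + √(3 + 2)))*(1 + 2*0*8) = (-3/(-3 + √5))*(1 + 0) = -3/(-3 + √5)*1 = -3/(-3 + √5)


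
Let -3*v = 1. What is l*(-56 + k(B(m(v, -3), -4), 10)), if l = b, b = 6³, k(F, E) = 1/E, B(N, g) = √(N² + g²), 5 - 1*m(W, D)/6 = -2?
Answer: -60372/5 ≈ -12074.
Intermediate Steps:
v = -⅓ (v = -⅓*1 = -⅓ ≈ -0.33333)
m(W, D) = 42 (m(W, D) = 30 - 6*(-2) = 30 + 12 = 42)
b = 216
l = 216
l*(-56 + k(B(m(v, -3), -4), 10)) = 216*(-56 + 1/10) = 216*(-56 + ⅒) = 216*(-559/10) = -60372/5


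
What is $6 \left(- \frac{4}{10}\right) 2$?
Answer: $- \frac{24}{5} \approx -4.8$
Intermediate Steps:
$6 \left(- \frac{4}{10}\right) 2 = 6 \left(\left(-4\right) \frac{1}{10}\right) 2 = 6 \left(- \frac{2}{5}\right) 2 = \left(- \frac{12}{5}\right) 2 = - \frac{24}{5}$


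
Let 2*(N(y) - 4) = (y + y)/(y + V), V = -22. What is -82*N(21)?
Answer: 1394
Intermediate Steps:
N(y) = 4 + y/(-22 + y) (N(y) = 4 + ((y + y)/(y - 22))/2 = 4 + ((2*y)/(-22 + y))/2 = 4 + (2*y/(-22 + y))/2 = 4 + y/(-22 + y))
-82*N(21) = -82*(-88 + 5*21)/(-22 + 21) = -82*(-88 + 105)/(-1) = -(-82)*17 = -82*(-17) = 1394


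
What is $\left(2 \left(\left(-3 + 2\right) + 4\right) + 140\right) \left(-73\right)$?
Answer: $-10658$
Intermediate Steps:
$\left(2 \left(\left(-3 + 2\right) + 4\right) + 140\right) \left(-73\right) = \left(2 \left(-1 + 4\right) + 140\right) \left(-73\right) = \left(2 \cdot 3 + 140\right) \left(-73\right) = \left(6 + 140\right) \left(-73\right) = 146 \left(-73\right) = -10658$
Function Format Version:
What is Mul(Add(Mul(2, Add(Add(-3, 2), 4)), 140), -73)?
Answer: -10658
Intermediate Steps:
Mul(Add(Mul(2, Add(Add(-3, 2), 4)), 140), -73) = Mul(Add(Mul(2, Add(-1, 4)), 140), -73) = Mul(Add(Mul(2, 3), 140), -73) = Mul(Add(6, 140), -73) = Mul(146, -73) = -10658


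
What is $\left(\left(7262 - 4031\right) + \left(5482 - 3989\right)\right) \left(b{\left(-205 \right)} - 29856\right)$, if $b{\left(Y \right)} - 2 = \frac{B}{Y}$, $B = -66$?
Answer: $- \frac{28910898896}{205} \approx -1.4103 \cdot 10^{8}$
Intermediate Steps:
$b{\left(Y \right)} = 2 - \frac{66}{Y}$
$\left(\left(7262 - 4031\right) + \left(5482 - 3989\right)\right) \left(b{\left(-205 \right)} - 29856\right) = \left(\left(7262 - 4031\right) + \left(5482 - 3989\right)\right) \left(\left(2 - \frac{66}{-205}\right) - 29856\right) = \left(3231 + \left(5482 - 3989\right)\right) \left(\left(2 - - \frac{66}{205}\right) - 29856\right) = \left(3231 + 1493\right) \left(\left(2 + \frac{66}{205}\right) - 29856\right) = 4724 \left(\frac{476}{205} - 29856\right) = 4724 \left(- \frac{6120004}{205}\right) = - \frac{28910898896}{205}$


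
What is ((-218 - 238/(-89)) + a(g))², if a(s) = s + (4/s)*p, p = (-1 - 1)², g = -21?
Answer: 196352675689/3493161 ≈ 56211.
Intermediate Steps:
p = 4 (p = (-2)² = 4)
a(s) = s + 16/s (a(s) = s + (4/s)*4 = s + 16/s)
((-218 - 238/(-89)) + a(g))² = ((-218 - 238/(-89)) + (-21 + 16/(-21)))² = ((-218 - 238*(-1)/89) + (-21 + 16*(-1/21)))² = ((-218 - 1*(-238/89)) + (-21 - 16/21))² = ((-218 + 238/89) - 457/21)² = (-19164/89 - 457/21)² = (-443117/1869)² = 196352675689/3493161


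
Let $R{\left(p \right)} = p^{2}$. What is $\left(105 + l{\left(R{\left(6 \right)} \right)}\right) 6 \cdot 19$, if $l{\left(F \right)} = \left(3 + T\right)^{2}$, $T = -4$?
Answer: $12084$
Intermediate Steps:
$l{\left(F \right)} = 1$ ($l{\left(F \right)} = \left(3 - 4\right)^{2} = \left(-1\right)^{2} = 1$)
$\left(105 + l{\left(R{\left(6 \right)} \right)}\right) 6 \cdot 19 = \left(105 + 1\right) 6 \cdot 19 = 106 \cdot 114 = 12084$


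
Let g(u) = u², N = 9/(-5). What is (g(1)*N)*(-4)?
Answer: 36/5 ≈ 7.2000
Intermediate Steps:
N = -9/5 (N = 9*(-⅕) = -9/5 ≈ -1.8000)
(g(1)*N)*(-4) = (1²*(-9/5))*(-4) = (1*(-9/5))*(-4) = -9/5*(-4) = 36/5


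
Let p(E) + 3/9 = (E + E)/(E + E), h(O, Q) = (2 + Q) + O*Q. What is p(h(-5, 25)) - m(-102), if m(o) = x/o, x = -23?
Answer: 15/34 ≈ 0.44118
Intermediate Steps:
m(o) = -23/o
h(O, Q) = 2 + Q + O*Q
p(E) = ⅔ (p(E) = -⅓ + (E + E)/(E + E) = -⅓ + (2*E)/((2*E)) = -⅓ + (2*E)*(1/(2*E)) = -⅓ + 1 = ⅔)
p(h(-5, 25)) - m(-102) = ⅔ - (-23)/(-102) = ⅔ - (-23)*(-1)/102 = ⅔ - 1*23/102 = ⅔ - 23/102 = 15/34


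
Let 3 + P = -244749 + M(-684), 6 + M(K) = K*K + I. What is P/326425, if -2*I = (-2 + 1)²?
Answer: 89239/130570 ≈ 0.68346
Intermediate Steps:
I = -½ (I = -(-2 + 1)²/2 = -½*(-1)² = -½*1 = -½ ≈ -0.50000)
M(K) = -13/2 + K² (M(K) = -6 + (K*K - ½) = -6 + (K² - ½) = -6 + (-½ + K²) = -13/2 + K²)
P = 446195/2 (P = -3 + (-244749 + (-13/2 + (-684)²)) = -3 + (-244749 + (-13/2 + 467856)) = -3 + (-244749 + 935699/2) = -3 + 446201/2 = 446195/2 ≈ 2.2310e+5)
P/326425 = (446195/2)/326425 = (446195/2)*(1/326425) = 89239/130570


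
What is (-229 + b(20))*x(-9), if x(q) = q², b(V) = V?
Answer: -16929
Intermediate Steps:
(-229 + b(20))*x(-9) = (-229 + 20)*(-9)² = -209*81 = -16929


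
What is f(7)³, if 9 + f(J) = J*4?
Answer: 6859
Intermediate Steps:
f(J) = -9 + 4*J (f(J) = -9 + J*4 = -9 + 4*J)
f(7)³ = (-9 + 4*7)³ = (-9 + 28)³ = 19³ = 6859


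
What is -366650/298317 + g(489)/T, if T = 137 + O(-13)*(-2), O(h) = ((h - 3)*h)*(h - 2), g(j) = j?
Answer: -2192250037/1902367509 ≈ -1.1524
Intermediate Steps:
O(h) = h*(-3 + h)*(-2 + h) (O(h) = ((-3 + h)*h)*(-2 + h) = (h*(-3 + h))*(-2 + h) = h*(-3 + h)*(-2 + h))
T = 6377 (T = 137 - 13*(6 + (-13)**2 - 5*(-13))*(-2) = 137 - 13*(6 + 169 + 65)*(-2) = 137 - 13*240*(-2) = 137 - 3120*(-2) = 137 + 6240 = 6377)
-366650/298317 + g(489)/T = -366650/298317 + 489/6377 = -2192250037/1902367509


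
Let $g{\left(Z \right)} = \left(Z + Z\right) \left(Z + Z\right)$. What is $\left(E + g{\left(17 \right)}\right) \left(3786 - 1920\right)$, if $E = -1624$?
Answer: $-873288$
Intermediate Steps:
$g{\left(Z \right)} = 4 Z^{2}$ ($g{\left(Z \right)} = 2 Z 2 Z = 4 Z^{2}$)
$\left(E + g{\left(17 \right)}\right) \left(3786 - 1920\right) = \left(-1624 + 4 \cdot 17^{2}\right) \left(3786 - 1920\right) = \left(-1624 + 4 \cdot 289\right) 1866 = \left(-1624 + 1156\right) 1866 = \left(-468\right) 1866 = -873288$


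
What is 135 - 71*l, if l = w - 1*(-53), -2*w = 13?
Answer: -6333/2 ≈ -3166.5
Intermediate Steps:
w = -13/2 (w = -1/2*13 = -13/2 ≈ -6.5000)
l = 93/2 (l = -13/2 - 1*(-53) = -13/2 + 53 = 93/2 ≈ 46.500)
135 - 71*l = 135 - 71*93/2 = 135 - 6603/2 = -6333/2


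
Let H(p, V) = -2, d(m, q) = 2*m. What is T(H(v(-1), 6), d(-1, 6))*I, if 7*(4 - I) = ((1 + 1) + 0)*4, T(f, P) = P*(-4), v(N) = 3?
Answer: 160/7 ≈ 22.857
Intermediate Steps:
T(f, P) = -4*P
I = 20/7 (I = 4 - ((1 + 1) + 0)*4/7 = 4 - (2 + 0)*4/7 = 4 - 2*4/7 = 4 - 1/7*8 = 4 - 8/7 = 20/7 ≈ 2.8571)
T(H(v(-1), 6), d(-1, 6))*I = -8*(-1)*(20/7) = -4*(-2)*(20/7) = 8*(20/7) = 160/7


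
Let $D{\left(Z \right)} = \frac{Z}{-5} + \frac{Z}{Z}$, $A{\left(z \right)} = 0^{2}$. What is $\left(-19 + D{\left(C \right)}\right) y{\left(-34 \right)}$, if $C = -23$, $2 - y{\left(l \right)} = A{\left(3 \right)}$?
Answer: $- \frac{134}{5} \approx -26.8$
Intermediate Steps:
$A{\left(z \right)} = 0$
$y{\left(l \right)} = 2$ ($y{\left(l \right)} = 2 - 0 = 2 + 0 = 2$)
$D{\left(Z \right)} = 1 - \frac{Z}{5}$ ($D{\left(Z \right)} = Z \left(- \frac{1}{5}\right) + 1 = - \frac{Z}{5} + 1 = 1 - \frac{Z}{5}$)
$\left(-19 + D{\left(C \right)}\right) y{\left(-34 \right)} = \left(-19 + \left(1 - - \frac{23}{5}\right)\right) 2 = \left(-19 + \left(1 + \frac{23}{5}\right)\right) 2 = \left(-19 + \frac{28}{5}\right) 2 = \left(- \frac{67}{5}\right) 2 = - \frac{134}{5}$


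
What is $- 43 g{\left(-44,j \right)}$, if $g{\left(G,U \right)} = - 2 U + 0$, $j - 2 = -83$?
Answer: $-6966$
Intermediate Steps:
$j = -81$ ($j = 2 - 83 = -81$)
$g{\left(G,U \right)} = - 2 U$
$- 43 g{\left(-44,j \right)} = - 43 \left(\left(-2\right) \left(-81\right)\right) = \left(-43\right) 162 = -6966$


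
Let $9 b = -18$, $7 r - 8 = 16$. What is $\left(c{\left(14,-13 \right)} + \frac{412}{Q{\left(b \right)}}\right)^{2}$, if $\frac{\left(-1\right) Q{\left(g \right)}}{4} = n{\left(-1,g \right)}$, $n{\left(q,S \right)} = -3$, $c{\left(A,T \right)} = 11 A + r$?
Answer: $\frac{16216729}{441} \approx 36773.0$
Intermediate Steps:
$r = \frac{24}{7}$ ($r = \frac{8}{7} + \frac{1}{7} \cdot 16 = \frac{8}{7} + \frac{16}{7} = \frac{24}{7} \approx 3.4286$)
$c{\left(A,T \right)} = \frac{24}{7} + 11 A$ ($c{\left(A,T \right)} = 11 A + \frac{24}{7} = \frac{24}{7} + 11 A$)
$b = -2$ ($b = \frac{1}{9} \left(-18\right) = -2$)
$Q{\left(g \right)} = 12$ ($Q{\left(g \right)} = \left(-4\right) \left(-3\right) = 12$)
$\left(c{\left(14,-13 \right)} + \frac{412}{Q{\left(b \right)}}\right)^{2} = \left(\left(\frac{24}{7} + 11 \cdot 14\right) + \frac{412}{12}\right)^{2} = \left(\left(\frac{24}{7} + 154\right) + 412 \cdot \frac{1}{12}\right)^{2} = \left(\frac{1102}{7} + \frac{103}{3}\right)^{2} = \left(\frac{4027}{21}\right)^{2} = \frac{16216729}{441}$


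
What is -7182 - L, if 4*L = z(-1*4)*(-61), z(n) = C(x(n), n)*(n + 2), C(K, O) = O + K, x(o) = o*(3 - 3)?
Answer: -7060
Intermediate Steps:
x(o) = 0 (x(o) = o*0 = 0)
C(K, O) = K + O
z(n) = n*(2 + n) (z(n) = (0 + n)*(n + 2) = n*(2 + n))
L = -122 (L = (((-1*4)*(2 - 1*4))*(-61))/4 = (-4*(2 - 4)*(-61))/4 = (-4*(-2)*(-61))/4 = (8*(-61))/4 = (1/4)*(-488) = -122)
-7182 - L = -7182 - 1*(-122) = -7182 + 122 = -7060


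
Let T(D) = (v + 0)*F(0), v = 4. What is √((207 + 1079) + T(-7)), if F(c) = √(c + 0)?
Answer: √1286 ≈ 35.861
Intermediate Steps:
F(c) = √c
T(D) = 0 (T(D) = (4 + 0)*√0 = 4*0 = 0)
√((207 + 1079) + T(-7)) = √((207 + 1079) + 0) = √(1286 + 0) = √1286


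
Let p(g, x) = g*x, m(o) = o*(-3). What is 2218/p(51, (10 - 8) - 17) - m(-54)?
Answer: -126148/765 ≈ -164.90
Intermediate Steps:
m(o) = -3*o
2218/p(51, (10 - 8) - 17) - m(-54) = 2218/((51*((10 - 8) - 17))) - (-3)*(-54) = 2218/((51*(2 - 17))) - 1*162 = 2218/((51*(-15))) - 162 = 2218/(-765) - 162 = 2218*(-1/765) - 162 = -2218/765 - 162 = -126148/765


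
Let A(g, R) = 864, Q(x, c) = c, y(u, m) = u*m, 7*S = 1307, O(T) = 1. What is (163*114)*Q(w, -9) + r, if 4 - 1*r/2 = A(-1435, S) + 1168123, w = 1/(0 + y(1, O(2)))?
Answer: -2505204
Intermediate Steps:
S = 1307/7 (S = (⅐)*1307 = 1307/7 ≈ 186.71)
y(u, m) = m*u
w = 1 (w = 1/(0 + 1*1) = 1/(0 + 1) = 1/1 = 1)
r = -2337966 (r = 8 - 2*(864 + 1168123) = 8 - 2*1168987 = 8 - 2337974 = -2337966)
(163*114)*Q(w, -9) + r = (163*114)*(-9) - 2337966 = 18582*(-9) - 2337966 = -167238 - 2337966 = -2505204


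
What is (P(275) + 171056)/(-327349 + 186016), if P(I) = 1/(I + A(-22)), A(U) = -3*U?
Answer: -58330097/48194553 ≈ -1.2103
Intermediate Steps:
P(I) = 1/(66 + I) (P(I) = 1/(I - 3*(-22)) = 1/(I + 66) = 1/(66 + I))
(P(275) + 171056)/(-327349 + 186016) = (1/(66 + 275) + 171056)/(-327349 + 186016) = (1/341 + 171056)/(-141333) = (1/341 + 171056)*(-1/141333) = (58330097/341)*(-1/141333) = -58330097/48194553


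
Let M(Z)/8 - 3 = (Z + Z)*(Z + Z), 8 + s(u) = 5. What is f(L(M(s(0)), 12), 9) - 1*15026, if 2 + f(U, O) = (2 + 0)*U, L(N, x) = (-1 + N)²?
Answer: 178414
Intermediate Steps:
s(u) = -3 (s(u) = -8 + 5 = -3)
M(Z) = 24 + 32*Z² (M(Z) = 24 + 8*((Z + Z)*(Z + Z)) = 24 + 8*((2*Z)*(2*Z)) = 24 + 8*(4*Z²) = 24 + 32*Z²)
f(U, O) = -2 + 2*U (f(U, O) = -2 + (2 + 0)*U = -2 + 2*U)
f(L(M(s(0)), 12), 9) - 1*15026 = (-2 + 2*(-1 + (24 + 32*(-3)²))²) - 1*15026 = (-2 + 2*(-1 + (24 + 32*9))²) - 15026 = (-2 + 2*(-1 + (24 + 288))²) - 15026 = (-2 + 2*(-1 + 312)²) - 15026 = (-2 + 2*311²) - 15026 = (-2 + 2*96721) - 15026 = (-2 + 193442) - 15026 = 193440 - 15026 = 178414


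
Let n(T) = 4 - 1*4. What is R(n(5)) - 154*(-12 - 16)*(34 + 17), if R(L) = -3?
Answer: 219909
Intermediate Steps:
n(T) = 0 (n(T) = 4 - 4 = 0)
R(n(5)) - 154*(-12 - 16)*(34 + 17) = -3 - 154*(-12 - 16)*(34 + 17) = -3 - (-4312)*51 = -3 - 154*(-1428) = -3 + 219912 = 219909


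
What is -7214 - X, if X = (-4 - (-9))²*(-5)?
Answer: -7089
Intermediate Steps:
X = -125 (X = (-4 - 3*(-3))²*(-5) = (-4 + 9)²*(-5) = 5²*(-5) = 25*(-5) = -125)
-7214 - X = -7214 - 1*(-125) = -7214 + 125 = -7089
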